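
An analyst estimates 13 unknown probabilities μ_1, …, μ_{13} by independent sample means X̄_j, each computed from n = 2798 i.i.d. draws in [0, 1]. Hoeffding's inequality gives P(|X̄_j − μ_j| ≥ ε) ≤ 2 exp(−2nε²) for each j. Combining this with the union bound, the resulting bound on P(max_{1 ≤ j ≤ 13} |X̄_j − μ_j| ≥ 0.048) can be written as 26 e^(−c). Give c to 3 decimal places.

12.893

Union bound over the 13 events: P(max_{1 ≤ j ≤ 13} |X̄_j − μ_j| ≥ 0.048) ≤ 13·2·exp(−2nε²) = 26 exp(−2·2798·0.048²).
So c = 2·2798·0.048² = 12.8932.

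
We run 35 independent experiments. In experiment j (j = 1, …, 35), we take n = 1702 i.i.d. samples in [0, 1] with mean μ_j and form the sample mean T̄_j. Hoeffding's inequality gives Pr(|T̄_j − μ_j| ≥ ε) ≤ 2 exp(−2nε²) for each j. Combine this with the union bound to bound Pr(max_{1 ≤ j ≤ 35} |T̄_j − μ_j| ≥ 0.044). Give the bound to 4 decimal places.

Per-experiment Hoeffding bound: 2·exp(−2·1702·0.044²) = 2·exp(−6.59014) = 0.0027477.
Union bound over 35 events: 35·0.0027477 = 0.09617.

0.0962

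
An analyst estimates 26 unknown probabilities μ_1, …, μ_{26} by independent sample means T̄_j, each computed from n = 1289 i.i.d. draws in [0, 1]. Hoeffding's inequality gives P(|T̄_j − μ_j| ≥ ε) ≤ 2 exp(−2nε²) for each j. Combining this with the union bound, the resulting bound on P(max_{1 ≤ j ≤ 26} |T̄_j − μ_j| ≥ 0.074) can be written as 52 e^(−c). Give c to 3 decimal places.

Union bound over the 26 events: P(max_{1 ≤ j ≤ 26} |T̄_j − μ_j| ≥ 0.074) ≤ 26·2·exp(−2nε²) = 52 exp(−2·1289·0.074²).
So c = 2·1289·0.074² = 14.1171.

14.117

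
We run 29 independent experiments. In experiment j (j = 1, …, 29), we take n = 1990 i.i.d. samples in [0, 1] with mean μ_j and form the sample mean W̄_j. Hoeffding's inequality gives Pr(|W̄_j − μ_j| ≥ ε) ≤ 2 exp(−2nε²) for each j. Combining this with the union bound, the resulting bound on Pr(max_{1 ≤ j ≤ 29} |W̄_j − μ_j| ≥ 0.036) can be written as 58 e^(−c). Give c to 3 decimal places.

Union bound over the 29 events: Pr(max_{1 ≤ j ≤ 29} |W̄_j − μ_j| ≥ 0.036) ≤ 29·2·exp(−2nε²) = 58 exp(−2·1990·0.036²).
So c = 2·1990·0.036² = 5.1581.

5.158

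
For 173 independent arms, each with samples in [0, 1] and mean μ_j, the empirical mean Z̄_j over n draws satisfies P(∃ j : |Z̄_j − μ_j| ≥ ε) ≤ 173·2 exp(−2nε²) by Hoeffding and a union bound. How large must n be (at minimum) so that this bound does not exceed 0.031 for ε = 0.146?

Need 2·173·exp(−2nε²) ≤ 0.031, i.e. exp(−2nε²) ≤ 0.031/346.
So 2nε² ≥ ln(346/0.031) = 9.320207.
Hence n ≥ 9.320207/(2·0.146²) = 218.620.
The smallest integer n is 219.

219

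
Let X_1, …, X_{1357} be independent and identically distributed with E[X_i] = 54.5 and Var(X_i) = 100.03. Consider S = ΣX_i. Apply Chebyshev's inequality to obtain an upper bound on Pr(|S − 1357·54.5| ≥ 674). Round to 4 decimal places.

Var(S) = n·Var(X_i) = 1357·100.03 = 135740.71.
Chebyshev: Pr(|S − 1357·54.5| ≥ 674) ≤ Var(S)/674² = 135740.71/454276 = 0.2988.

0.2988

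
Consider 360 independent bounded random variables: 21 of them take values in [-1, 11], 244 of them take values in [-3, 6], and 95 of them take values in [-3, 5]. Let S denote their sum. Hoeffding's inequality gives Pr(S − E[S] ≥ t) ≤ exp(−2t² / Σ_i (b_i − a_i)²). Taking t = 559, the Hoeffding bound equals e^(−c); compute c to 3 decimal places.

Σ(b_i − a_i)² = 21·12² + 244·9² + 95·8² = 28868.
c = 2t² / 28868 = 2·559² / 28868 = 21.6490.

21.649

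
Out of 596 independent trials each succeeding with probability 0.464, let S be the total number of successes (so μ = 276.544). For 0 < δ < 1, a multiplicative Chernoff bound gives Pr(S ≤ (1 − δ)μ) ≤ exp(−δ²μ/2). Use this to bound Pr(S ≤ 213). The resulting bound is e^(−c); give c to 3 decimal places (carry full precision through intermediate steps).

Write 213 = (1 − δ)μ, so δ = 1 − 213/276.544 = 0.229779…
Then the exponent is δ²μ/2 = (μ − 213)²/(2μ) = 7.300538.

7.301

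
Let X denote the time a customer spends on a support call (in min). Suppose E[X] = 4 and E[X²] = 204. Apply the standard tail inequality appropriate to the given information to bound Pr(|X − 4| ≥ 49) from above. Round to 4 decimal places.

The first two moments determine the variance, so Chebyshev's inequality is the sharpest standard bound available.
Var(X) = E[X²] − (E[X])² = 204 − 16 = 188.
Chebyshev's inequality: Pr(|X − μ| ≥ t) ≤ Var(X)/t² = 188/2401 = 0.0783.

0.0783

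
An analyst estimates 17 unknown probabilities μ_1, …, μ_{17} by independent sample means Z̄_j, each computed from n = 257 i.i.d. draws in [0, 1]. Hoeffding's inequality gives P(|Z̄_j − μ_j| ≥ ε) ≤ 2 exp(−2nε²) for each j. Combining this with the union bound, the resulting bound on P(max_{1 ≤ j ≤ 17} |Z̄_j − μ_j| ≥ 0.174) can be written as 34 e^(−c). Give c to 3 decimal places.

Union bound over the 17 events: P(max_{1 ≤ j ≤ 17} |Z̄_j − μ_j| ≥ 0.174) ≤ 17·2·exp(−2nε²) = 34 exp(−2·257·0.174²).
So c = 2·257·0.174² = 15.5619.

15.562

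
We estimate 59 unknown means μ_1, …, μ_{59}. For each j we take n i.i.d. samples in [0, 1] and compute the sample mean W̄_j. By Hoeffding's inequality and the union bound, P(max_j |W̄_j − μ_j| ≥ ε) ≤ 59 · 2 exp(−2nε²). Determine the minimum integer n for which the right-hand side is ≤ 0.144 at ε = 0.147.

Need 2·59·exp(−2nε²) ≤ 0.144, i.e. exp(−2nε²) ≤ 0.144/118.
So 2nε² ≥ ln(118/0.144) = 6.708627.
Hence n ≥ 6.708627/(2·0.147²) = 155.228.
The smallest integer n is 156.

156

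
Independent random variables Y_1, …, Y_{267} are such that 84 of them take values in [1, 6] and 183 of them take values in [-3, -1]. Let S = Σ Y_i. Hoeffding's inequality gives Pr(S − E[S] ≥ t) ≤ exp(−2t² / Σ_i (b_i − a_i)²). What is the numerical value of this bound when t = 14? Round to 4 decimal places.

Σ(b_i − a_i)² = 84·5² + 183·2² = 2832.
Exponent = 2·14² / 2832 = 0.13842.
Bound = exp(−0.13842) = 0.87073.

0.8707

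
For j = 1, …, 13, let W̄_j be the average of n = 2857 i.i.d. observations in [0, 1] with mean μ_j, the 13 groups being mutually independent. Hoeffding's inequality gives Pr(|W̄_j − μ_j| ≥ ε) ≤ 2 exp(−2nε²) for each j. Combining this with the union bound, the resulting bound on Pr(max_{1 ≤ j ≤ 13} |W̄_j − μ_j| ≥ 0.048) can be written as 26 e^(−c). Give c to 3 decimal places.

Union bound over the 13 events: Pr(max_{1 ≤ j ≤ 13} |W̄_j − μ_j| ≥ 0.048) ≤ 13·2·exp(−2nε²) = 26 exp(−2·2857·0.048²).
So c = 2·2857·0.048² = 13.1651.

13.165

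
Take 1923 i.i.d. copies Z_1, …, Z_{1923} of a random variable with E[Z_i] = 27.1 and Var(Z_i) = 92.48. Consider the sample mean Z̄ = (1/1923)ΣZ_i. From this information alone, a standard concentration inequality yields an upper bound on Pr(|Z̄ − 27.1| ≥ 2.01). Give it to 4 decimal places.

With mean and variance of each term known, Chebyshev's inequality bounds the deviation of the sum (or sample mean).
Var(Z̄) = Var(Z_i)/n = 92.48/1923 = 0.048092.
Chebyshev: Pr(|Z̄ − 27.1| ≥ 2.01) ≤ Var(Z̄)/(2.01)² = 92.48/(1923·2.01²) = 0.0119.

0.0119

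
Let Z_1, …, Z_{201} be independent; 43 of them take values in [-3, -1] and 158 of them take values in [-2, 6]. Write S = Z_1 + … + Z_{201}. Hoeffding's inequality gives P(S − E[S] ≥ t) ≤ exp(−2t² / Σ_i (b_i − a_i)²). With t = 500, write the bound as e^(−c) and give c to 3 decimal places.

48.619

Σ(b_i − a_i)² = 43·2² + 158·8² = 10284.
c = 2t² / 10284 = 2·500² / 10284 = 48.6192.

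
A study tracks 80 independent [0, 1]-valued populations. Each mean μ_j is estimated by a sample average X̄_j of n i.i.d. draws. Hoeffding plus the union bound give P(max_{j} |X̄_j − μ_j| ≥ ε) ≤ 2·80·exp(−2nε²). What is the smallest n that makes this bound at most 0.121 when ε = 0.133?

Need 2·80·exp(−2nε²) ≤ 0.121, i.e. exp(−2nε²) ≤ 0.121/160.
So 2nε² ≥ ln(160/0.121) = 7.187139.
Hence n ≥ 7.187139/(2·0.133²) = 203.153.
The smallest integer n is 204.

204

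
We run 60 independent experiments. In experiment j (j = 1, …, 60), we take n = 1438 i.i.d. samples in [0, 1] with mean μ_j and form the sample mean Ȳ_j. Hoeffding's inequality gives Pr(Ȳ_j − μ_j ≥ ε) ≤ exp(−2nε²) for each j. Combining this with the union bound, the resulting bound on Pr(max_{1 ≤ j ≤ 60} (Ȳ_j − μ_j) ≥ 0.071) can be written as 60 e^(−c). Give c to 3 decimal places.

14.498

Union bound over the 60 events: Pr(max_{1 ≤ j ≤ 60} (Ȳ_j − μ_j) ≥ 0.071) ≤ 60·exp(−2nε²) = 60 exp(−2·1438·0.071²).
So c = 2·1438·0.071² = 14.4979.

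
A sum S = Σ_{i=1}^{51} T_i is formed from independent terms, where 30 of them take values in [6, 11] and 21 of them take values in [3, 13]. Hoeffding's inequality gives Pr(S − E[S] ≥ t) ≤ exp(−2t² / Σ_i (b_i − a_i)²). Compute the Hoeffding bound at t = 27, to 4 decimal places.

Σ(b_i − a_i)² = 30·5² + 21·10² = 2850.
Exponent = 2·27² / 2850 = 0.51158.
Bound = exp(−0.51158) = 0.59955.

0.5995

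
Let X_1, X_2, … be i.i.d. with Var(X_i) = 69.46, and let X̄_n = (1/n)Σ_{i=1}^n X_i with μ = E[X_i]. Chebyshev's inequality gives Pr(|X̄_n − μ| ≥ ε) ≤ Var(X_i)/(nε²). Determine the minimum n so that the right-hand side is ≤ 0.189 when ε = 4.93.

16

Require 69.46/(n·4.93²) ≤ 0.189, i.e. n ≥ 69.46/(0.189·4.93²) = 15.121.
The smallest integer n is 16.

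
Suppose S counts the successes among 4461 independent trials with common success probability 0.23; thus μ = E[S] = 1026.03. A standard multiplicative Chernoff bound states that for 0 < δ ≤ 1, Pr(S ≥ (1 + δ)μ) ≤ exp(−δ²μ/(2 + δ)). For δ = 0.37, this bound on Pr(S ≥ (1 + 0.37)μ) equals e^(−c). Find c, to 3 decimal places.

59.267

c = δ²μ/(2 + δ) = 0.37²·1026.03/(2 + 0.37) = 59.2673.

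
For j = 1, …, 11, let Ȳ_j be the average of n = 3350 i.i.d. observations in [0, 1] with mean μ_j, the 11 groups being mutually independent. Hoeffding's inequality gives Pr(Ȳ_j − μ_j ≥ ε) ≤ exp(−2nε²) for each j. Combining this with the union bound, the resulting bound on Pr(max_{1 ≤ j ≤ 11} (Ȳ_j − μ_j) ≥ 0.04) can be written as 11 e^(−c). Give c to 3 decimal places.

10.720

Union bound over the 11 events: Pr(max_{1 ≤ j ≤ 11} (Ȳ_j − μ_j) ≥ 0.04) ≤ 11·exp(−2nε²) = 11 exp(−2·3350·0.04²).
So c = 2·3350·0.04² = 10.7200.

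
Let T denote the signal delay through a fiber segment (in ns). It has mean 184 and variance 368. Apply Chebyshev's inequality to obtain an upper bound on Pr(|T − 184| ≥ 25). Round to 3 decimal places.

0.589

Chebyshev: Pr(|T − μ| ≥ t) ≤ Var(T)/t².
Bound = 368 / 625 = 0.5888.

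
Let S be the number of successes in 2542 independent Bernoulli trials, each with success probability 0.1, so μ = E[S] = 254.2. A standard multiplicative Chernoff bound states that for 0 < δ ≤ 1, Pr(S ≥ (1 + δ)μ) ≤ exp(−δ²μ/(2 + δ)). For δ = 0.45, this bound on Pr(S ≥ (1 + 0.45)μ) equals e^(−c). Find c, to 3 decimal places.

21.010

c = δ²μ/(2 + δ) = 0.45²·254.2/(2 + 0.45) = 21.0104.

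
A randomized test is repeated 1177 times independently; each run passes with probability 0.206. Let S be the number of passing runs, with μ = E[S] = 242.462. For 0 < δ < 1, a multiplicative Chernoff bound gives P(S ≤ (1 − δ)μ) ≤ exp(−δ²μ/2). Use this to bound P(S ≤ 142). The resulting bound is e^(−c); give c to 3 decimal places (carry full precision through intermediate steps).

20.813

Write 142 = (1 − δ)μ, so δ = 1 − 142/242.462 = 0.4143412…
Then the exponent is δ²μ/2 = (μ − 142)²/(2μ) = 20.812774.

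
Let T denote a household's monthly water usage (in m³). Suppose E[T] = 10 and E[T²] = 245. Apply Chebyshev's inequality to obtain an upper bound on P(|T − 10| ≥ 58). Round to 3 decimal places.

0.043

Var(T) = E[T²] − (E[T])² = 245 − 100 = 145.
Chebyshev's inequality: P(|T − μ| ≥ t) ≤ Var(T)/t² = 145/3364 = 0.0431.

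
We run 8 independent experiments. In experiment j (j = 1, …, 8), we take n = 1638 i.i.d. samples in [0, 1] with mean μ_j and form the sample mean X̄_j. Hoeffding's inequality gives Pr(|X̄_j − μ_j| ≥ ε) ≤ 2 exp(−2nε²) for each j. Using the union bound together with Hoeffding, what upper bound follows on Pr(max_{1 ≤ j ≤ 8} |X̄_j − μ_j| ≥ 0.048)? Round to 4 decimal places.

0.0084

Per-experiment Hoeffding bound: 2·exp(−2·1638·0.048²) = 2·exp(−7.54790) = 0.0010544.
Union bound over 8 events: 8·0.0010544 = 0.00844.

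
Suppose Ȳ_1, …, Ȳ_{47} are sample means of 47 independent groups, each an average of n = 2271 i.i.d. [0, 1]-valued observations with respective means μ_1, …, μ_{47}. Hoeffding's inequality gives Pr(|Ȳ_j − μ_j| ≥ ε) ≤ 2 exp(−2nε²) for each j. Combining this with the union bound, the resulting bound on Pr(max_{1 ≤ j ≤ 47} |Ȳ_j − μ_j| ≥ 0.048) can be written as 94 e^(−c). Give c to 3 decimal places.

10.465

Union bound over the 47 events: Pr(max_{1 ≤ j ≤ 47} |Ȳ_j − μ_j| ≥ 0.048) ≤ 47·2·exp(−2nε²) = 94 exp(−2·2271·0.048²).
So c = 2·2271·0.048² = 10.4648.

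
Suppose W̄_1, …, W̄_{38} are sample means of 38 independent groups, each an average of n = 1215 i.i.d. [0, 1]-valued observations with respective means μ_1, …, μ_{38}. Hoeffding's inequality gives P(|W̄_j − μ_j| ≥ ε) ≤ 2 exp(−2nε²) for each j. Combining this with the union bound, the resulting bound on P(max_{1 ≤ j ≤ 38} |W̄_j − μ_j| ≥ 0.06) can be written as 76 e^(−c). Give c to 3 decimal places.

8.748

Union bound over the 38 events: P(max_{1 ≤ j ≤ 38} |W̄_j − μ_j| ≥ 0.06) ≤ 38·2·exp(−2nε²) = 76 exp(−2·1215·0.06²).
So c = 2·1215·0.06² = 8.7480.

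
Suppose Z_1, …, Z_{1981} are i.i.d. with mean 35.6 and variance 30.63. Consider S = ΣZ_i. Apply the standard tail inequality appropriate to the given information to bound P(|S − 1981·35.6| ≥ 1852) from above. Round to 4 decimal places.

With mean and variance of each term known, Chebyshev's inequality bounds the deviation of the sum (or sample mean).
Var(S) = n·Var(Z_i) = 1981·30.63 = 60678.03.
Chebyshev: P(|S − 1981·35.6| ≥ 1852) ≤ Var(S)/1852² = 60678.03/3429904 = 0.0177.

0.0177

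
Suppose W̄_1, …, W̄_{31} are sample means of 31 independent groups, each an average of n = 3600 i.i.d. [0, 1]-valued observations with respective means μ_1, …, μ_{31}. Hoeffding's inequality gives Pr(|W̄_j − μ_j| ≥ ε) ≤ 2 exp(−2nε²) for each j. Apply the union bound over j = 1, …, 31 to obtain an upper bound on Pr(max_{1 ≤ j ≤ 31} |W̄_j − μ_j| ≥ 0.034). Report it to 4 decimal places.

Per-experiment Hoeffding bound: 2·exp(−2·3600·0.034²) = 2·exp(−8.32320) = 0.00048564.
Union bound over 31 events: 31·0.00048564 = 0.01505.

0.0151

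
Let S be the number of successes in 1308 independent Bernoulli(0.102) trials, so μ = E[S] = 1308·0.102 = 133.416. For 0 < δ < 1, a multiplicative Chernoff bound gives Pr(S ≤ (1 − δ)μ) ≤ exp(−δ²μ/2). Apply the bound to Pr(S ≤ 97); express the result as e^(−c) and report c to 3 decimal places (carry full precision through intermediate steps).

Write 97 = (1 − δ)μ, so δ = 1 − 97/133.416 = 0.2729508…
Then the exponent is δ²μ/2 = (μ − 97)²/(2μ) = 4.969888.

4.970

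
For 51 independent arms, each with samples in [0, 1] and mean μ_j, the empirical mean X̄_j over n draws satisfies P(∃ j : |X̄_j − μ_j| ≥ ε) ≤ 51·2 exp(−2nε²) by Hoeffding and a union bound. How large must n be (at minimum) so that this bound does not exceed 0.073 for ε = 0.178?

Need 2·51·exp(−2nε²) ≤ 0.073, i.e. exp(−2nε²) ≤ 0.073/102.
So 2nε² ≥ ln(102/0.073) = 7.242269.
Hence n ≥ 7.242269/(2·0.178²) = 114.289.
The smallest integer n is 115.

115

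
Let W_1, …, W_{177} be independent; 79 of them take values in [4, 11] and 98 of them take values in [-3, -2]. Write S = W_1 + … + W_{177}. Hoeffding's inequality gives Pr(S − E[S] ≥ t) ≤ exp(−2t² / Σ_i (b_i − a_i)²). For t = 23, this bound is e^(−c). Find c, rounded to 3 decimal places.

0.267

Σ(b_i − a_i)² = 79·7² + 98·1² = 3969.
c = 2t² / 3969 = 2·23² / 3969 = 0.2666.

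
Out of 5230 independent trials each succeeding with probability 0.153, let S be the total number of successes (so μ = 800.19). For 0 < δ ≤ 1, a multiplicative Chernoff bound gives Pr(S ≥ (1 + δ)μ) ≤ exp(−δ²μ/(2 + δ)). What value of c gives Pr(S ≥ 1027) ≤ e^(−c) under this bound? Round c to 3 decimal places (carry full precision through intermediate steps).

28.154

Write 1027 = (1 + δ)μ, so δ = 1027/800.19 − 1 = 0.2834452…
Then the exponent is δ²μ/(2 + δ) = (1027 − μ)² / (μ·(2 + δ)) = 28.154038.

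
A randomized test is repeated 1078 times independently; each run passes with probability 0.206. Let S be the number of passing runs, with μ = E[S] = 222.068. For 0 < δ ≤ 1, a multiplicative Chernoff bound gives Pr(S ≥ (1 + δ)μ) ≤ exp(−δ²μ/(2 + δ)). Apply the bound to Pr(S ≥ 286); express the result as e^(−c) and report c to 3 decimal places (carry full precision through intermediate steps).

Write 286 = (1 + δ)μ, so δ = 286/222.068 − 1 = 0.2878938…
Then the exponent is δ²μ/(2 + δ) = (286 − μ)² / (μ·(2 + δ)) = 8.044791.

8.045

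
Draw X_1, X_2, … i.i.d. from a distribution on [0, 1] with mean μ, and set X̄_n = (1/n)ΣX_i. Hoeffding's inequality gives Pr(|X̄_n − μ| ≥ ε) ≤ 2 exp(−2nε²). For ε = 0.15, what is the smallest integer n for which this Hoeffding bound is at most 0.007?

126

Require 2·exp(−2nε²) ≤ 0.007, i.e. 2nε² ≥ ln(2/0.007) = 5.654992.
So n ≥ 5.654992 / (2·0.15²) = 125.666.
The smallest integer n is 126.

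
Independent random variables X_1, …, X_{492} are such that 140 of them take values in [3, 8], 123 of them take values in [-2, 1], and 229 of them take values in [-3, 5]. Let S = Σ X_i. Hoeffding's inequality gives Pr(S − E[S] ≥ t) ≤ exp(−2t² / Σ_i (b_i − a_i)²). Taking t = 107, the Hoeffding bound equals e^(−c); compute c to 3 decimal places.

Σ(b_i − a_i)² = 140·5² + 123·3² + 229·8² = 19263.
c = 2t² / 19263 = 2·107² / 19263 = 1.1887.

1.189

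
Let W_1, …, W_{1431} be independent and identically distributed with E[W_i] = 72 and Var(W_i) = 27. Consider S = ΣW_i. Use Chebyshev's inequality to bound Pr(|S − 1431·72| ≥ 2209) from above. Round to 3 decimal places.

Var(S) = n·Var(W_i) = 1431·27 = 38637.
Chebyshev: Pr(|S − 1431·72| ≥ 2209) ≤ Var(S)/2209² = 38637/4879681 = 0.0079.

0.008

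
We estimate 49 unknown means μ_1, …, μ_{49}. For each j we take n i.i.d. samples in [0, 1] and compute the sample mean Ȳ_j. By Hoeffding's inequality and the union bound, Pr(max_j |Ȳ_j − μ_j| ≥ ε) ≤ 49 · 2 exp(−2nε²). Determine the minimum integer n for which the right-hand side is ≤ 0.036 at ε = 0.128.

Need 2·49·exp(−2nε²) ≤ 0.036, i.e. exp(−2nε²) ≤ 0.036/98.
So 2nε² ≥ ln(98/0.036) = 7.909204.
Hence n ≥ 7.909204/(2·0.128²) = 241.370.
The smallest integer n is 242.

242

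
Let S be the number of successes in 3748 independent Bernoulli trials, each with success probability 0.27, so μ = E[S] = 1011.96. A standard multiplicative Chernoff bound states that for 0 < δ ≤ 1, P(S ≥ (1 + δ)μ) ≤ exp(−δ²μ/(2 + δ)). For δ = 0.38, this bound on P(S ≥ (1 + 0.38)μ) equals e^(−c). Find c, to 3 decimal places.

c = δ²μ/(2 + δ) = 0.38²·1011.96/(2 + 0.38) = 61.3979.

61.398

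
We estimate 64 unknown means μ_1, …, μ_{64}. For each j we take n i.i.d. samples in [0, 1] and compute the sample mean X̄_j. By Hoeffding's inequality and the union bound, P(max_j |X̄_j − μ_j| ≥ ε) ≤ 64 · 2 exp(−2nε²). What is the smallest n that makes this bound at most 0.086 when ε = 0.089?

Need 2·64·exp(−2nε²) ≤ 0.086, i.e. exp(−2nε²) ≤ 0.086/128.
So 2nε² ≥ ln(128/0.086) = 7.305438.
Hence n ≥ 7.305438/(2·0.089²) = 461.144.
The smallest integer n is 462.

462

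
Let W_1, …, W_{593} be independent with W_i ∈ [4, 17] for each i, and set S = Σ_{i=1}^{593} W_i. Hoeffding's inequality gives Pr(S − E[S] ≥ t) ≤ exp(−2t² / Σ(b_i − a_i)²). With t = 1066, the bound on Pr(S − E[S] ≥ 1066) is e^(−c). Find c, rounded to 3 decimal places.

22.678

Σ(b_i − a_i)² = 593·(13)² = 100217.
c = 2t²/100217 = 2·1066²/100217 = 22.6779.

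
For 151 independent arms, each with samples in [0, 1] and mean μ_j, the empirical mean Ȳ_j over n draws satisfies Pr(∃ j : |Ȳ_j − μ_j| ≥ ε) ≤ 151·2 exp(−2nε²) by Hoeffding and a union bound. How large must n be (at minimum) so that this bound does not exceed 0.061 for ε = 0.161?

Need 2·151·exp(−2nε²) ≤ 0.061, i.e. exp(−2nε²) ≤ 0.061/302.
So 2nε² ≥ ln(302/0.061) = 8.507308.
Hence n ≥ 8.507308/(2·0.161²) = 164.101.
The smallest integer n is 165.

165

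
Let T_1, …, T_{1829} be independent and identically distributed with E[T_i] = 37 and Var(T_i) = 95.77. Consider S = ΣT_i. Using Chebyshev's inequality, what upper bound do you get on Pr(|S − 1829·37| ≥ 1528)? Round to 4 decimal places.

Var(S) = n·Var(T_i) = 1829·95.77 = 175163.33.
Chebyshev: Pr(|S − 1829·37| ≥ 1528) ≤ Var(S)/1528² = 175163.33/2334784 = 0.0750.

0.0750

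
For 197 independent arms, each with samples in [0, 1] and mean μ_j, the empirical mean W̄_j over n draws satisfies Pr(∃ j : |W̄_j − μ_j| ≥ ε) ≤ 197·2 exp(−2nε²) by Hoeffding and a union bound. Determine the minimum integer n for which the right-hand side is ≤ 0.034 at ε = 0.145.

Need 2·197·exp(−2nε²) ≤ 0.034, i.e. exp(−2nε²) ≤ 0.034/394.
So 2nε² ≥ ln(394/0.034) = 9.357746.
Hence n ≥ 9.357746/(2·0.145²) = 222.539.
The smallest integer n is 223.

223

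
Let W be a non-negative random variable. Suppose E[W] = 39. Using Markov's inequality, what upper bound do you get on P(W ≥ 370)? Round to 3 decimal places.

0.105

Markov's inequality: for a non-negative random variable, P(W ≥ a) ≤ E[W]/a.
Here E[W] = 39 and a = 370, so the bound is 39/370 = 0.1054.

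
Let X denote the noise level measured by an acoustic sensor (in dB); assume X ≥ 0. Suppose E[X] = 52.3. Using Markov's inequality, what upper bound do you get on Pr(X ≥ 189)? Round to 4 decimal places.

Markov's inequality: for a non-negative random variable, Pr(X ≥ a) ≤ E[X]/a.
Here E[X] = 52.3 and a = 189, so the bound is 52.3/189 = 0.2767.

0.2767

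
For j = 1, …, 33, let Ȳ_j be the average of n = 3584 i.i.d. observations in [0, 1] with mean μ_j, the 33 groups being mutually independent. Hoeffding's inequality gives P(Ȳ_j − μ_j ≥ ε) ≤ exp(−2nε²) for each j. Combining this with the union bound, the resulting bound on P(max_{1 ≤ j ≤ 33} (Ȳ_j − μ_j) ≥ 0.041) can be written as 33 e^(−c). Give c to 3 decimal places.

12.049

Union bound over the 33 events: P(max_{1 ≤ j ≤ 33} (Ȳ_j − μ_j) ≥ 0.041) ≤ 33·exp(−2nε²) = 33 exp(−2·3584·0.041²).
So c = 2·3584·0.041² = 12.0494.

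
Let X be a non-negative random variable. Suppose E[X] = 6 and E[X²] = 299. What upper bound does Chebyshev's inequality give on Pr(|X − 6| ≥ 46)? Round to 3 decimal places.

Var(X) = E[X²] − (E[X])² = 299 − 36 = 263.
Chebyshev's inequality: Pr(|X − μ| ≥ t) ≤ Var(X)/t² = 263/2116 = 0.1243.

0.124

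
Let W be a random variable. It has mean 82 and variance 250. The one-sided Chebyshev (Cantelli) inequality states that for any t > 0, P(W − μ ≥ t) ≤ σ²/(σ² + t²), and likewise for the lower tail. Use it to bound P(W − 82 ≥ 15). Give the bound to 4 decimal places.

Here σ² = 250 and t = 15, so σ² + t² = 475.
Cantelli's bound: 250/475 = 0.5263.

0.5263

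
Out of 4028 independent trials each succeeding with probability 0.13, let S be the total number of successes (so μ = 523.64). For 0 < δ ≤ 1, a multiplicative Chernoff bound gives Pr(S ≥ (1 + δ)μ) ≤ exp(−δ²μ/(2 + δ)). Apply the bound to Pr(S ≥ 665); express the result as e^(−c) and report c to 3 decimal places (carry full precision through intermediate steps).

Write 665 = (1 + δ)μ, so δ = 665/523.64 − 1 = 0.2699565…
Then the exponent is δ²μ/(2 + δ) = (665 − μ)² / (μ·(2 + δ)) = 16.811355.

16.811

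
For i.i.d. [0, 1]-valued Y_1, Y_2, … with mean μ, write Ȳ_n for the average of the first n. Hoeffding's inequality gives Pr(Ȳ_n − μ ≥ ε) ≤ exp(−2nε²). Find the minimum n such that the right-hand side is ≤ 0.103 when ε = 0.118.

82

Require exp(−2nε²) ≤ 0.103, i.e. 2nε² ≥ ln(1/0.103) = 2.273026.
So n ≥ 2.273026 / (2·0.118²) = 81.623.
The smallest integer n is 82.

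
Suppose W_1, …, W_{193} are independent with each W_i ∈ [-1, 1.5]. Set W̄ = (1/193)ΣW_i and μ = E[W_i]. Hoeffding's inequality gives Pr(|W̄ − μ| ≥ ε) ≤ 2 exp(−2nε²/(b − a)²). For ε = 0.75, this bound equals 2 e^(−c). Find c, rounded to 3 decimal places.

34.740

c = 2nε²/(b − a)² = 2·193·0.75² / 2.5² = 34.7400.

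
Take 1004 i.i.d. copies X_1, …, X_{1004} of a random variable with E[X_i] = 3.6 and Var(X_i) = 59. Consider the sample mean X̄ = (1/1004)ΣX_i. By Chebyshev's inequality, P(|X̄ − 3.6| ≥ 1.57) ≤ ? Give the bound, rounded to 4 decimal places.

Var(X̄) = Var(X_i)/n = 59/1004 = 0.058765.
Chebyshev: P(|X̄ − 3.6| ≥ 1.57) ≤ Var(X̄)/(1.57)² = 59/(1004·1.57²) = 0.0238.

0.0238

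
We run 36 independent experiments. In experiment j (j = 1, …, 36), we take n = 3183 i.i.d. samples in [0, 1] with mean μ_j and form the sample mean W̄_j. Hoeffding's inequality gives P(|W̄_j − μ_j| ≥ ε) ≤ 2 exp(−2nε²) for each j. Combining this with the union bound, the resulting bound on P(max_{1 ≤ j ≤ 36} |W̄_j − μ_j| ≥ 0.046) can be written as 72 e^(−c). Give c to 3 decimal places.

13.470

Union bound over the 36 events: P(max_{1 ≤ j ≤ 36} |W̄_j − μ_j| ≥ 0.046) ≤ 36·2·exp(−2nε²) = 72 exp(−2·3183·0.046²).
So c = 2·3183·0.046² = 13.4705.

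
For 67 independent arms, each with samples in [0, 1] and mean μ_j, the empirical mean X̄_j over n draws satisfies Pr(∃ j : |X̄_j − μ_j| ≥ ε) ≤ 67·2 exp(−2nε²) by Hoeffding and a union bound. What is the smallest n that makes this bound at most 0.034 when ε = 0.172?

Need 2·67·exp(−2nε²) ≤ 0.034, i.e. exp(−2nε²) ≤ 0.034/134.
So 2nε² ≥ ln(134/0.034) = 8.279235.
Hence n ≥ 8.279235/(2·0.172²) = 139.928.
The smallest integer n is 140.

140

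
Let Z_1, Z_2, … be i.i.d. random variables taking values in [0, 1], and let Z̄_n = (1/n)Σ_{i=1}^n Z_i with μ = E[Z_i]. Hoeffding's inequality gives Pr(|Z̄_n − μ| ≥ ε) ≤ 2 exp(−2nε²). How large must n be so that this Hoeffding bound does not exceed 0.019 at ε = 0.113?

Require 2·exp(−2nε²) ≤ 0.019, i.e. 2nε² ≥ ln(2/0.019) = 4.656463.
So n ≥ 4.656463 / (2·0.113²) = 182.335.
The smallest integer n is 183.

183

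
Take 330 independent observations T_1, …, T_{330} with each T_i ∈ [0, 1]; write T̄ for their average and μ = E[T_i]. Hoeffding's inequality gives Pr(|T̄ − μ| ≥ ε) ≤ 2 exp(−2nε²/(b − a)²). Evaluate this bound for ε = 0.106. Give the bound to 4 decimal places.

Exponent: 2nε²/(b − a)² = 2·330·0.106² / 1² = 7.41576.
Bound = 2·exp(−7.41576) = 0.00120.

0.0012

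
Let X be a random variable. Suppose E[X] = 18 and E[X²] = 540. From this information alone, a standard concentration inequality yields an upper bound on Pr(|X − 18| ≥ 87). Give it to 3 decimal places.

The first two moments determine the variance, so Chebyshev's inequality is the sharpest standard bound available.
Var(X) = E[X²] − (E[X])² = 540 − 324 = 216.
Chebyshev's inequality: Pr(|X − μ| ≥ t) ≤ Var(X)/t² = 216/7569 = 0.0285.

0.029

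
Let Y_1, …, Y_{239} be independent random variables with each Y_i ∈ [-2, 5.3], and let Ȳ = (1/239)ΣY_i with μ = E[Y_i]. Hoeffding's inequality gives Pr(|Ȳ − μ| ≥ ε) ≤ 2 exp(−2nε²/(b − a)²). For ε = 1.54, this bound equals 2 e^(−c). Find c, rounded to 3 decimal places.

c = 2nε²/(b − a)² = 2·239·1.54² / 7.3² = 21.2727.

21.273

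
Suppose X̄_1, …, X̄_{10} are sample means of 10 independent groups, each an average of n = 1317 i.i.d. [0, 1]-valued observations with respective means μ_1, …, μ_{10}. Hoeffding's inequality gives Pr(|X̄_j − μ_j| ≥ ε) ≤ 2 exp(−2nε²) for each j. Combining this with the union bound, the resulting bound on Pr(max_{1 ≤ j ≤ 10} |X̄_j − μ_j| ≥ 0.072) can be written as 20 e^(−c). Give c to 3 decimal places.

Union bound over the 10 events: Pr(max_{1 ≤ j ≤ 10} |X̄_j − μ_j| ≥ 0.072) ≤ 10·2·exp(−2nε²) = 20 exp(−2·1317·0.072²).
So c = 2·1317·0.072² = 13.6547.

13.655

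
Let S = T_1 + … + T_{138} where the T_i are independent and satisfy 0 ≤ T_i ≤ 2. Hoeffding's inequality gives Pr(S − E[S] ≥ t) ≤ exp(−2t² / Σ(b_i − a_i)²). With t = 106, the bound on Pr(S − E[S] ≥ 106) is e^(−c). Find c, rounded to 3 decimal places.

Σ(b_i − a_i)² = 138·(2)² = 552.
c = 2t²/552 = 2·106²/552 = 40.7101.

40.710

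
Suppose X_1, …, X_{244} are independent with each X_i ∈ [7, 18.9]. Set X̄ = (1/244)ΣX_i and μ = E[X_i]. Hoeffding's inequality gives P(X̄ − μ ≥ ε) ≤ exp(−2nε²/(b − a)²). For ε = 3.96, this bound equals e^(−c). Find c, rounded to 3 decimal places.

54.040

c = 2nε²/(b − a)² = 2·244·3.96² / 11.9² = 54.0401.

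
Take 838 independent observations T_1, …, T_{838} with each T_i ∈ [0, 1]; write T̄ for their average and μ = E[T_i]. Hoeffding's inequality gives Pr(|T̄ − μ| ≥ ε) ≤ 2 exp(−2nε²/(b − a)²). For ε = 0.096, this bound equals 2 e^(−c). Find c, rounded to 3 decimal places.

15.446

c = 2nε²/(b − a)² = 2·838·0.096² / 1² = 15.4460.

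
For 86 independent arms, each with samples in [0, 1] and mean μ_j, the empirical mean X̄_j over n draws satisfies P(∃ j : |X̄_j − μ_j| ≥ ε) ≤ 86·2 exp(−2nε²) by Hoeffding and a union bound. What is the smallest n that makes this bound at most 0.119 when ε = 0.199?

Need 2·86·exp(−2nε²) ≤ 0.119, i.e. exp(−2nε²) ≤ 0.119/172.
So 2nε² ≥ ln(172/0.119) = 7.276126.
Hence n ≥ 7.276126/(2·0.199²) = 91.868.
The smallest integer n is 92.

92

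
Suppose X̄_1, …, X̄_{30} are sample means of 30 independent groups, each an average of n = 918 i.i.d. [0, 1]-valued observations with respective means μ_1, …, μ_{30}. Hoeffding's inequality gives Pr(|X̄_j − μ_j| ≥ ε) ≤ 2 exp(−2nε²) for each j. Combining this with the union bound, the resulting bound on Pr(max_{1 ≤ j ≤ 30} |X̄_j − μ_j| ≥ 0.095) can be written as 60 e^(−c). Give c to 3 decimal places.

Union bound over the 30 events: Pr(max_{1 ≤ j ≤ 30} |X̄_j − μ_j| ≥ 0.095) ≤ 30·2·exp(−2nε²) = 60 exp(−2·918·0.095²).
So c = 2·918·0.095² = 16.5699.

16.570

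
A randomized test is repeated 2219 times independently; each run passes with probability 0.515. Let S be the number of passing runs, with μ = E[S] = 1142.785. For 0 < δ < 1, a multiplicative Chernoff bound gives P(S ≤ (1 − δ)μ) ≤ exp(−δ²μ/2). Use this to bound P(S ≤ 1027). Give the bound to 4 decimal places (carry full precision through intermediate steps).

0.0028

Write 1027 = (1 − δ)μ, so δ = 1 − 1027/1142.785 = 0.1013183…
Then the exponent is δ²μ/2 = (μ − 1027)²/(2μ) = 5.865568.
Bound = exp(−5.865568) = 0.00284.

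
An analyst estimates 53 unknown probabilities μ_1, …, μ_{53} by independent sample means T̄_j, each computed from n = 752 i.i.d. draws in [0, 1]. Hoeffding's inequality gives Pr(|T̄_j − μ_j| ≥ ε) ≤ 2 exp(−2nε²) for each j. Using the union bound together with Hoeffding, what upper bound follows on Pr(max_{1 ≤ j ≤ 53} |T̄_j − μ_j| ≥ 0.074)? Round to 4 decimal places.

Per-experiment Hoeffding bound: 2·exp(−2·752·0.074²) = 2·exp(−8.23590) = 0.00052993.
Union bound over 53 events: 53·0.00052993 = 0.02809.

0.0281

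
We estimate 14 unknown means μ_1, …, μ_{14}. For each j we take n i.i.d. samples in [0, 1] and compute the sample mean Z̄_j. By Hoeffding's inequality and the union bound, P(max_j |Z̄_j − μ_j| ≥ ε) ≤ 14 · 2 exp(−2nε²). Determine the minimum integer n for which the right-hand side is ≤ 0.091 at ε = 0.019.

Need 2·14·exp(−2nε²) ≤ 0.091, i.e. exp(−2nε²) ≤ 0.091/28.
So 2nε² ≥ ln(28/0.091) = 5.729100.
Hence n ≥ 5.729100/(2·0.019²) = 7935.042.
The smallest integer n is 7936.

7936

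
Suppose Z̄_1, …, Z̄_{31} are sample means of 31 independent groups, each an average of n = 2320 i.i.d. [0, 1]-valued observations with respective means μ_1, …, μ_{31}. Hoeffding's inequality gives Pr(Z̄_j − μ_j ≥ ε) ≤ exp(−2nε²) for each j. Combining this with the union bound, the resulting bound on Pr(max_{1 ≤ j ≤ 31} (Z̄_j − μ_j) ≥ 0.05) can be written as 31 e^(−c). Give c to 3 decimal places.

Union bound over the 31 events: Pr(max_{1 ≤ j ≤ 31} (Z̄_j − μ_j) ≥ 0.05) ≤ 31·exp(−2nε²) = 31 exp(−2·2320·0.05²).
So c = 2·2320·0.05² = 11.6000.

11.600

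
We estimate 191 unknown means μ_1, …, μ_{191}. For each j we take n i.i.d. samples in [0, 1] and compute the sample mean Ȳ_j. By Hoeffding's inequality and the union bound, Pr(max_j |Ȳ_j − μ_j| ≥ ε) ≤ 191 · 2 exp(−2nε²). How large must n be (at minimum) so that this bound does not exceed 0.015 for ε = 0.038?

Need 2·191·exp(−2nε²) ≤ 0.015, i.e. exp(−2nε²) ≤ 0.015/382.
So 2nε² ≥ ln(382/0.015) = 10.145126.
Hence n ≥ 10.145126/(2·0.038²) = 3512.855.
The smallest integer n is 3513.

3513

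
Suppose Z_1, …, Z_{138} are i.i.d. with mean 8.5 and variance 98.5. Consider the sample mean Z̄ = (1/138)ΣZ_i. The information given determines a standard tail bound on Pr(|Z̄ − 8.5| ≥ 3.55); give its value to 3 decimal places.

With mean and variance of each term known, Chebyshev's inequality bounds the deviation of the sum (or sample mean).
Var(Z̄) = Var(Z_i)/n = 98.5/138 = 0.71377.
Chebyshev: Pr(|Z̄ − 8.5| ≥ 3.55) ≤ Var(Z̄)/(3.55)² = 98.5/(138·3.55²) = 0.0566.

0.057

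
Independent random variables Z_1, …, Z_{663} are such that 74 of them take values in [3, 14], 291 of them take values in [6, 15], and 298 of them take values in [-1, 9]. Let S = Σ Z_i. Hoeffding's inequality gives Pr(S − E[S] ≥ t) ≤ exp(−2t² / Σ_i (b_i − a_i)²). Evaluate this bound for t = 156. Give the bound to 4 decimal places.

0.4580

Σ(b_i − a_i)² = 74·11² + 291·9² + 298·10² = 62325.
Exponent = 2·156² / 62325 = 0.78094.
Bound = exp(−0.78094) = 0.45798.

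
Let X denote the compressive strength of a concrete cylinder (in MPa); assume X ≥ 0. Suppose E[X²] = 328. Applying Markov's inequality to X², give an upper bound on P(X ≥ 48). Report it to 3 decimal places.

0.142

Since X ≥ 0, the event {X ≥ 48} is the same as {X² ≥ 2304}.
Markov's inequality applied to X² gives P(X² ≥ 2304) ≤ E[X²]/2304 = 328/2304 = 0.1424.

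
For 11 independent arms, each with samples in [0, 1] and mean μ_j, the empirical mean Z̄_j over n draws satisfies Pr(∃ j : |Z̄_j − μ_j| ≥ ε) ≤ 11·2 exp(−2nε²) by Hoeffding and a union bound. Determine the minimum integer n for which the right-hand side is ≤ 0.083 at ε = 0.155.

Need 2·11·exp(−2nε²) ≤ 0.083, i.e. exp(−2nε²) ≤ 0.083/22.
So 2nε² ≥ ln(22/0.083) = 5.579957.
Hence n ≥ 5.579957/(2·0.155²) = 116.128.
The smallest integer n is 117.

117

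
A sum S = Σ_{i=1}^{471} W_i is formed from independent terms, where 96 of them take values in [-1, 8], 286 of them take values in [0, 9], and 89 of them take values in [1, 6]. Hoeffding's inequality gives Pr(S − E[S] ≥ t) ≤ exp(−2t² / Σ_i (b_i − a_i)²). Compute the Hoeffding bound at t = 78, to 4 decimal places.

0.6929

Σ(b_i − a_i)² = 96·9² + 286·9² + 89·5² = 33167.
Exponent = 2·78² / 33167 = 0.36687.
Bound = exp(−0.36687) = 0.69290.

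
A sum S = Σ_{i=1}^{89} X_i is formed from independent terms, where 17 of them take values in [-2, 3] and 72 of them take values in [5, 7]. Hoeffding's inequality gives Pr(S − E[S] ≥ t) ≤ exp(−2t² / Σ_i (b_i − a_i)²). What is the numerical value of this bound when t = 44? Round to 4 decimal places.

0.0044

Σ(b_i − a_i)² = 17·5² + 72·2² = 713.
Exponent = 2·44² / 713 = 5.43058.
Bound = exp(−5.43058) = 0.00438.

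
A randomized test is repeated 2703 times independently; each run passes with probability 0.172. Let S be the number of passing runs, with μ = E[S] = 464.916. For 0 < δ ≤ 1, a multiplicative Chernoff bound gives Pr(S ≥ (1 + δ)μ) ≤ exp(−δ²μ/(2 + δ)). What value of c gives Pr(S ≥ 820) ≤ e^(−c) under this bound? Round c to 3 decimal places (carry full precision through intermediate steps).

Write 820 = (1 + δ)μ, so δ = 820/464.916 − 1 = 0.7637595…
Then the exponent is δ²μ/(2 + δ) = (820 − μ)² / (μ·(2 + δ)) = 98.126762.

98.127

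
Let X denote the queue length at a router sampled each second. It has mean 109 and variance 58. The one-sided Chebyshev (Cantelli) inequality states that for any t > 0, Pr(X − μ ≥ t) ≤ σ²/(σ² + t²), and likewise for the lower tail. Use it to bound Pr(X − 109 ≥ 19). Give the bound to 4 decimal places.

0.1384

Here σ² = 58 and t = 19, so σ² + t² = 419.
Cantelli's bound: 58/419 = 0.1384.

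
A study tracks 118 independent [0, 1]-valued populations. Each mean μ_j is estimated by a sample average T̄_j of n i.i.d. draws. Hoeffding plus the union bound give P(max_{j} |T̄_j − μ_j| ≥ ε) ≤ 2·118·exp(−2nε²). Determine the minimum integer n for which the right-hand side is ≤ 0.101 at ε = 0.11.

Need 2·118·exp(−2nε²) ≤ 0.101, i.e. exp(−2nε²) ≤ 0.101/236.
So 2nε² ≥ ln(236/0.101) = 7.756467.
Hence n ≥ 7.756467/(2·0.11²) = 320.515.
The smallest integer n is 321.

321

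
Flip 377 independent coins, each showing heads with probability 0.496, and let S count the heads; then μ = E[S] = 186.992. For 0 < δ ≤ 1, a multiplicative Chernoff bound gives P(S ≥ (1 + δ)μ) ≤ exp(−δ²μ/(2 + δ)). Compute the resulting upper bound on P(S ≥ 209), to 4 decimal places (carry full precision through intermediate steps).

0.2943

Write 209 = (1 + δ)μ, so δ = 209/186.992 − 1 = 0.1176949…
Then the exponent is δ²μ/(2 + δ) = (209 − μ)² / (μ·(2 + δ)) = 1.223136.
Bound = exp(−1.223136) = 0.29431.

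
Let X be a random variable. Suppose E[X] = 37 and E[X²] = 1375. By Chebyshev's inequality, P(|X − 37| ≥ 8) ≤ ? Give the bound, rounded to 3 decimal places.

Var(X) = E[X²] − (E[X])² = 1375 − 1369 = 6.
Chebyshev's inequality: P(|X − μ| ≥ t) ≤ Var(X)/t² = 6/64 = 0.0938.

0.094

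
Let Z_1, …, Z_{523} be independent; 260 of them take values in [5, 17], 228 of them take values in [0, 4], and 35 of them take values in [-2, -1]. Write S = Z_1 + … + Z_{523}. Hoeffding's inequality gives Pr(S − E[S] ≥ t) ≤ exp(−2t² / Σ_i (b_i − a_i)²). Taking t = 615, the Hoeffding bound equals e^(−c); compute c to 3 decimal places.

Σ(b_i − a_i)² = 260·12² + 228·4² + 35·1² = 41123.
c = 2t² / 41123 = 2·615² / 41123 = 18.3948.

18.395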